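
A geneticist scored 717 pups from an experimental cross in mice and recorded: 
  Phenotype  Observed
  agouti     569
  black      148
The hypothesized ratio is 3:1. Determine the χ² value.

The 3:1 ratio has 4 parts, so with N = 717 the expected counts are:
  agouti: 717 × 3/4 = 537.75
  black: 717 × 1/4 = 179.25
χ² = Σ (O − E)² / E
  agouti: (569 − 537.75)² / 537.75 = 1.8160
  black: (148 − 179.25)² / 179.25 = 5.4480
χ² = 1.8160 + 5.4480 = 7.264

7.264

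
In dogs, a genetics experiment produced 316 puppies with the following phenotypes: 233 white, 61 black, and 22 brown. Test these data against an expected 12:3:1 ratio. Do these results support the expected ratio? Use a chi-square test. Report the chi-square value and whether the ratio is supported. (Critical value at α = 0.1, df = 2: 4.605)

Total ratio parts = 16. Expected numbers out of 316:
  white: 316 × 12/16 = 237
  black: 316 × 3/16 = 59.25
  brown: 316 × 1/16 = 19.75
χ² = Σ (O − E)² / E
  white: (233 − 237)² / 237 = 0.0675
  black: (61 − 59.25)² / 59.25 = 0.0517
  brown: (22 − 19.75)² / 19.75 = 0.2563
χ² = 0.0675 + 0.0517 + 0.2563 = 0.3755 ≈ 0.376
Degrees of freedom = 3 − 1 = 2; critical value at α = 0.1 is 4.605.
Since 0.376 < 4.605, we fail to reject the null hypothesis — the data are consistent with the 12:3:1 ratio.

0.376; consistent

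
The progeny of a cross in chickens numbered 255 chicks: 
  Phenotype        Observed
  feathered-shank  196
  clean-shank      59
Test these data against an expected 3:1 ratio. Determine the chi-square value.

0.472

Under the 3:1 hypothesis (Σ ratio = 4, N = 255):
  feathered-shank: 255 × 3/4 = 191.25
  clean-shank: 255 × 1/4 = 63.75
χ² = Σ (O − E)² / E
  feathered-shank: (196 − 191.25)² / 191.25 = 0.1180
  clean-shank: (59 − 63.75)² / 63.75 = 0.3539
χ² = 0.1180 + 0.3539 = 0.4719 ≈ 0.472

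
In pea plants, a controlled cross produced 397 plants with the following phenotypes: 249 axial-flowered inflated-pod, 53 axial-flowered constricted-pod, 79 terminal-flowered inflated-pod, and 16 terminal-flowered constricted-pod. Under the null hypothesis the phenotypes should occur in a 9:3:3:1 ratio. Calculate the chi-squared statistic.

12.538

Under the 9:3:3:1 hypothesis (Σ ratio = 16, N = 397):
  axial-flowered inflated-pod: 397 × 9/16 = 223.3125
  axial-flowered constricted-pod: 397 × 3/16 = 74.4375
  terminal-flowered inflated-pod: 397 × 3/16 = 74.4375
  terminal-flowered constricted-pod: 397 × 1/16 = 24.8125
χ² = Σ (O − E)² / E
  axial-flowered inflated-pod: (249 − 223.3125)² / 223.3125 = 2.9548
  axial-flowered constricted-pod: (53 − 74.4375)² / 74.4375 = 6.1739
  terminal-flowered inflated-pod: (79 − 74.4375)² / 74.4375 = 0.2796
  terminal-flowered constricted-pod: (16 − 24.8125)² / 24.8125 = 3.1299
χ² = 2.9548 + 6.1739 + 0.2796 + 3.1299 = 12.5382 ≈ 12.538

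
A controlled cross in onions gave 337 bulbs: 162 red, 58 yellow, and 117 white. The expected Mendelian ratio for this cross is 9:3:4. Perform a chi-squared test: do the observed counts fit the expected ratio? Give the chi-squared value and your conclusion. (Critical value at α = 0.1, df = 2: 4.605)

17.164; not consistent

Total ratio parts = 16. Expected numbers out of 337:
  red: 337 × 9/16 = 189.5625
  yellow: 337 × 3/16 = 63.1875
  white: 337 × 4/16 = 84.25
χ² = Σ (O − E)² / E
  red: (162 − 189.5625)² / 189.5625 = 4.0076
  yellow: (58 − 63.1875)² / 63.1875 = 0.4259
  white: (117 − 84.25)² / 84.25 = 12.7307
χ² = 4.0076 + 0.4259 + 12.7307 = 17.1642 ≈ 17.164
Degrees of freedom = 3 − 1 = 2; critical value at α = 0.1 is 4.605.
Since 17.164 > 4.605, we reject the null hypothesis — the data do not fit the 9:3:4 ratio.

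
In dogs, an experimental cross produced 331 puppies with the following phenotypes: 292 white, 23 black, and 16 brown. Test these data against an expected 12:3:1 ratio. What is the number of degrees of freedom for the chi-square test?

A goodness-of-fit test with 3 phenotype classes has df = 3 − 1 = 2.

2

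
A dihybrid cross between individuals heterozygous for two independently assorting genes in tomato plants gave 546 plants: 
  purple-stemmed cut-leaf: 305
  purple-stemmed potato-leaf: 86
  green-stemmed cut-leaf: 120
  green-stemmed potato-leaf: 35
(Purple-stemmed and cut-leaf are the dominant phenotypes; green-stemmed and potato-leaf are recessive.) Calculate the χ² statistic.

A dihybrid F₂ with independent assortment and complete dominance at both loci gives a 9:3:3:1 phenotypic ratio.
Total ratio parts = 16. Expected numbers out of 546:
  purple-stemmed cut-leaf: 546 × 9/16 = 307.125
  purple-stemmed potato-leaf: 546 × 3/16 = 102.375
  green-stemmed cut-leaf: 546 × 3/16 = 102.375
  green-stemmed potato-leaf: 546 × 1/16 = 34.125
χ² = Σ (O − E)² / E
  purple-stemmed cut-leaf: (305 − 307.125)² / 307.125 = 0.0147
  purple-stemmed potato-leaf: (86 − 102.375)² / 102.375 = 2.6192
  green-stemmed cut-leaf: (120 − 102.375)² / 102.375 = 3.0343
  green-stemmed potato-leaf: (35 − 34.125)² / 34.125 = 0.0224
χ² = 0.0147 + 2.6192 + 3.0343 + 0.0224 = 5.6906 ≈ 5.691

5.691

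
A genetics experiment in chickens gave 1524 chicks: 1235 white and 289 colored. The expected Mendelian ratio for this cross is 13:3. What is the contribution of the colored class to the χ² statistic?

0.037

Expected counts for N = 1524 under a 13:3 ratio (total parts = 16):
  white: 1524 × 13/16 = 1238.25
  colored: 1524 × 3/16 = 285.75
Contribution of colored: (289 − 285.75)² / 285.75 = 0.0370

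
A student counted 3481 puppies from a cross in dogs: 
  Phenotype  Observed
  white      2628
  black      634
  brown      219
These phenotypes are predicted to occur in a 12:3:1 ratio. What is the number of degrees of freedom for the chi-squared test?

2

A goodness-of-fit test with 3 phenotype classes has df = 3 − 1 = 2.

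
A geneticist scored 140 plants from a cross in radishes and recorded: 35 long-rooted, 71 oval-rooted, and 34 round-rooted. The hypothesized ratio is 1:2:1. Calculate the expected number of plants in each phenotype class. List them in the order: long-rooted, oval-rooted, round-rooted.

35, 70, 35

Under the 1:2:1 hypothesis (Σ ratio = 4, N = 140):
  long-rooted: 140 × 1/4 = 35
  oval-rooted: 140 × 2/4 = 70
  round-rooted: 140 × 1/4 = 35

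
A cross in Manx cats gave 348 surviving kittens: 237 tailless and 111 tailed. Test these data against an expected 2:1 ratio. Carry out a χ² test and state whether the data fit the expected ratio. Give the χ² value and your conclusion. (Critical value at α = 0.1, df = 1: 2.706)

Expected counts for N = 348 under a 2:1 ratio (total parts = 3):
  tailless: 348 × 2/3 = 232
  tailed: 348 × 1/3 = 116
χ² = Σ (O − E)² / E
  tailless: (237 − 232)² / 232 = 0.1078
  tailed: (111 − 116)² / 116 = 0.2155
χ² = 0.1078 + 0.2155 = 0.3233 ≈ 0.323
Degrees of freedom = 2 − 1 = 1; critical value at α = 0.1 is 2.706.
Since 0.323 < 2.706, we fail to reject the null hypothesis — the data are consistent with the 2:1 ratio.

0.323; consistent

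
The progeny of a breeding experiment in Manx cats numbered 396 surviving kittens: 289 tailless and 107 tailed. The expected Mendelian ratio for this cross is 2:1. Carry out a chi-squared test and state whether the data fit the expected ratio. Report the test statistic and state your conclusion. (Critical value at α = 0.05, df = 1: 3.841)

The 2:1 ratio has 3 parts, so with N = 396 the expected counts are:
  tailless: 396 × 2/3 = 264
  tailed: 396 × 1/3 = 132
χ² = Σ (O − E)² / E
  tailless: (289 − 264)² / 264 = 2.3674
  tailed: (107 − 132)² / 132 = 4.7348
χ² = 2.3674 + 4.7348 = 7.1022 ≈ 7.102
Degrees of freedom = 2 − 1 = 1; critical value at α = 0.05 is 3.841.
Since 7.102 > 3.841, we reject the null hypothesis — the data do not fit the 2:1 ratio.

7.102; not consistent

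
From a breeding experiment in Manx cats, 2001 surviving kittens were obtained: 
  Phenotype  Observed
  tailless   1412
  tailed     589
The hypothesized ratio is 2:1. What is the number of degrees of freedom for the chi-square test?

1

A goodness-of-fit test with 2 phenotype classes has df = 2 − 1 = 1.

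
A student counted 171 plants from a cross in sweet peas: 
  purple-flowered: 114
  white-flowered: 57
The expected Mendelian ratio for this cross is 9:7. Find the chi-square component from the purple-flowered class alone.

The 9:7 ratio has 16 parts, so with N = 171 the expected counts are:
  purple-flowered: 171 × 9/16 = 96.1875
  white-flowered: 171 × 7/16 = 74.8125
Contribution of purple-flowered: (114 − 96.1875)² / 96.1875 = 3.2986

3.299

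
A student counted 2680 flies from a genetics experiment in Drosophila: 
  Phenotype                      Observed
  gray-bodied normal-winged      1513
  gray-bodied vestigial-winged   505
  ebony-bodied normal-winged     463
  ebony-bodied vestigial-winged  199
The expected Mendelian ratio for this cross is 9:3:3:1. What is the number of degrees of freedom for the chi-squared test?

3

A goodness-of-fit test with 4 phenotype classes has df = 4 − 1 = 3.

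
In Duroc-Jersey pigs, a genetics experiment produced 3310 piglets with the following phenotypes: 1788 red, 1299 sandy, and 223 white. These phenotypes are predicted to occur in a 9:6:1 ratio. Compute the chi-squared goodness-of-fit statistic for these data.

6.875

Total ratio parts = 16. Expected numbers out of 3310:
  red: 3310 × 9/16 = 1861.875
  sandy: 3310 × 6/16 = 1241.25
  white: 3310 × 1/16 = 206.875
χ² = Σ (O − E)² / E
  red: (1788 − 1861.875)² / 1861.875 = 2.9312
  sandy: (1299 − 1241.25)² / 1241.25 = 2.6869
  white: (223 − 206.875)² / 206.875 = 1.2569
χ² = 2.9312 + 2.6869 + 1.2569 = 6.875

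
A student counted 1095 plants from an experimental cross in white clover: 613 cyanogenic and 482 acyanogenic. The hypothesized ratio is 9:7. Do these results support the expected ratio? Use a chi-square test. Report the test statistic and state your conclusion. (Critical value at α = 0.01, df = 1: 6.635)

0.032; consistent

Expected counts for N = 1095 under a 9:7 ratio (total parts = 16):
  cyanogenic: 1095 × 9/16 = 615.9375
  acyanogenic: 1095 × 7/16 = 479.0625
χ² = Σ (O − E)² / E
  cyanogenic: (613 − 615.9375)² / 615.9375 = 0.0140
  acyanogenic: (482 − 479.0625)² / 479.0625 = 0.0180
χ² = 0.0140 + 0.0180 = 0.032
Degrees of freedom = 2 − 1 = 1; critical value at α = 0.01 is 6.635.
Since 0.032 < 6.635, we fail to reject the null hypothesis — the data are consistent with the 9:7 ratio.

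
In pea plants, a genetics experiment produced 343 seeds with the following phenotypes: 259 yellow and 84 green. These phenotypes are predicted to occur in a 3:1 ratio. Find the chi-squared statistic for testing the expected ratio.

Expected counts for N = 343 under a 3:1 ratio (total parts = 4):
  yellow: 343 × 3/4 = 257.25
  green: 343 × 1/4 = 85.75
χ² = Σ (O − E)² / E
  yellow: (259 − 257.25)² / 257.25 = 0.0119
  green: (84 − 85.75)² / 85.75 = 0.0357
χ² = 0.0119 + 0.0357 = 0.0476 ≈ 0.048

0.048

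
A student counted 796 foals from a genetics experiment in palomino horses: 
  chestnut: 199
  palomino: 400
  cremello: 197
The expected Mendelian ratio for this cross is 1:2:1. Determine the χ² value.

0.030

Under the 1:2:1 hypothesis (Σ ratio = 4, N = 796):
  chestnut: 796 × 1/4 = 199
  palomino: 796 × 2/4 = 398
  cremello: 796 × 1/4 = 199
χ² = Σ (O − E)² / E
  chestnut: (199 − 199)² / 199 = 0.0000
  palomino: (400 − 398)² / 398 = 0.0101
  cremello: (197 − 199)² / 199 = 0.0201
χ² = 0.0000 + 0.0101 + 0.0201 = 0.0302 ≈ 0.030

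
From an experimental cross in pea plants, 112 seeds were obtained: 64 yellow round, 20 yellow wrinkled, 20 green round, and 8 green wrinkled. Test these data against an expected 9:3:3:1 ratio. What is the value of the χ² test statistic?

0.254

Under the 9:3:3:1 hypothesis (Σ ratio = 16, N = 112):
  yellow round: 112 × 9/16 = 63
  yellow wrinkled: 112 × 3/16 = 21
  green round: 112 × 3/16 = 21
  green wrinkled: 112 × 1/16 = 7
χ² = Σ (O − E)² / E
  yellow round: (64 − 63)² / 63 = 0.0159
  yellow wrinkled: (20 − 21)² / 21 = 0.0476
  green round: (20 − 21)² / 21 = 0.0476
  green wrinkled: (8 − 7)² / 7 = 0.1429
χ² = 0.0159 + 0.0476 + 0.0476 + 0.1429 = 0.254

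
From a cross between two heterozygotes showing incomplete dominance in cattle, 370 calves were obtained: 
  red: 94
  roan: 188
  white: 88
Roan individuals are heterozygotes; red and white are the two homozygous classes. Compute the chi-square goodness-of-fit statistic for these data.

With incomplete dominance, a heterozygote × heterozygote cross gives a 1:2:1 phenotypic ratio.
Under the 1:2:1 hypothesis (Σ ratio = 4, N = 370):
  red: 370 × 1/4 = 92.5
  roan: 370 × 2/4 = 185
  white: 370 × 1/4 = 92.5
χ² = Σ (O − E)² / E
  red: (94 − 92.5)² / 92.5 = 0.0243
  roan: (188 − 185)² / 185 = 0.0486
  white: (88 − 92.5)² / 92.5 = 0.2189
χ² = 0.0243 + 0.0486 + 0.2189 = 0.2918 ≈ 0.292

0.292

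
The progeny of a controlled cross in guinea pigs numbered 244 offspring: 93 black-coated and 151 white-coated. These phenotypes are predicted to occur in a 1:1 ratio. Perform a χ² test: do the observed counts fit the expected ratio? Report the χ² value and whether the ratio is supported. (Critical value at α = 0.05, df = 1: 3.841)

Under the 1:1 hypothesis (Σ ratio = 2, N = 244):
  black-coated: 244 × 1/2 = 122
  white-coated: 244 × 1/2 = 122
χ² = Σ (O − E)² / E
  black-coated: (93 − 122)² / 122 = 6.8934
  white-coated: (151 − 122)² / 122 = 6.8934
χ² = 6.8934 + 6.8934 = 13.7868 ≈ 13.787
Degrees of freedom = 2 − 1 = 1; critical value at α = 0.05 is 3.841.
Since 13.787 > 3.841, we reject the null hypothesis — the data do not fit the 1:1 ratio.

13.787; not consistent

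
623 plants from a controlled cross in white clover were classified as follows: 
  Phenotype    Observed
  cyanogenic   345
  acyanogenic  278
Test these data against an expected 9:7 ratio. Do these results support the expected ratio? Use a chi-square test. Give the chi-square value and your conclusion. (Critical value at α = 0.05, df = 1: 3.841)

Expected counts for N = 623 under a 9:7 ratio (total parts = 16):
  cyanogenic: 623 × 9/16 = 350.4375
  acyanogenic: 623 × 7/16 = 272.5625
χ² = Σ (O − E)² / E
  cyanogenic: (345 − 350.4375)² / 350.4375 = 0.0844
  acyanogenic: (278 − 272.5625)² / 272.5625 = 0.1085
χ² = 0.0844 + 0.1085 = 0.1929 ≈ 0.193
Degrees of freedom = 2 − 1 = 1; critical value at α = 0.05 is 3.841.
Since 0.193 < 3.841, we fail to reject the null hypothesis — the data are consistent with the 9:7 ratio.

0.193; consistent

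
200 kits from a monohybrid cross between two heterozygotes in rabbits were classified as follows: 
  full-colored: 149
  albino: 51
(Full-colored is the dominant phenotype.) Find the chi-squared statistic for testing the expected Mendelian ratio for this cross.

0.027

For a monohybrid cross between heterozygotes with complete dominance, the expected phenotypic ratio is 3:1.
The 3:1 ratio has 4 parts, so with N = 200 the expected counts are:
  full-colored: 200 × 3/4 = 150
  albino: 200 × 1/4 = 50
χ² = Σ (O − E)² / E
  full-colored: (149 − 150)² / 150 = 0.0067
  albino: (51 − 50)² / 50 = 0.0200
χ² = 0.0067 + 0.0200 = 0.0267 ≈ 0.027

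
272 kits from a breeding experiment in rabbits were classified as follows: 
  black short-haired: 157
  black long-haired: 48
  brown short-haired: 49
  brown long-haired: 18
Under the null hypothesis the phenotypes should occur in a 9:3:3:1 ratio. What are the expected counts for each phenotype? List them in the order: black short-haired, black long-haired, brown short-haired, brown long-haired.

Total ratio parts = 16. Expected numbers out of 272:
  black short-haired: 272 × 9/16 = 153
  black long-haired: 272 × 3/16 = 51
  brown short-haired: 272 × 3/16 = 51
  brown long-haired: 272 × 1/16 = 17

153, 51, 51, 17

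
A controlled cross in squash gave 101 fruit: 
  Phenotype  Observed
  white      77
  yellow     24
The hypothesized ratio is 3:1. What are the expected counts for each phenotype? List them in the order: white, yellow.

75.75, 25.25

Expected counts for N = 101 under a 3:1 ratio (total parts = 4):
  white: 101 × 3/4 = 75.75
  yellow: 101 × 1/4 = 25.25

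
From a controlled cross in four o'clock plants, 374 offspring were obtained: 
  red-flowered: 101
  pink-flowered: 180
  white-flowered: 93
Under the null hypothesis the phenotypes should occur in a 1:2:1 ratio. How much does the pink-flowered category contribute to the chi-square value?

Expected counts for N = 374 under a 1:2:1 ratio (total parts = 4):
  red-flowered: 374 × 1/4 = 93.5
  pink-flowered: 374 × 2/4 = 187
  white-flowered: 374 × 1/4 = 93.5
Contribution of pink-flowered: (180 − 187)² / 187 = 0.2620

0.262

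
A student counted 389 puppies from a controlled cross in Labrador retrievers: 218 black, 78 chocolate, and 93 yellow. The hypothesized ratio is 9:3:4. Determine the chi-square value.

0.540

Expected counts for N = 389 under a 9:3:4 ratio (total parts = 16):
  black: 389 × 9/16 = 218.8125
  chocolate: 389 × 3/16 = 72.9375
  yellow: 389 × 4/16 = 97.25
χ² = Σ (O − E)² / E
  black: (218 − 218.8125)² / 218.8125 = 0.0030
  chocolate: (78 − 72.9375)² / 72.9375 = 0.3514
  yellow: (93 − 97.25)² / 97.25 = 0.1857
χ² = 0.0030 + 0.3514 + 0.1857 = 0.5401 ≈ 0.540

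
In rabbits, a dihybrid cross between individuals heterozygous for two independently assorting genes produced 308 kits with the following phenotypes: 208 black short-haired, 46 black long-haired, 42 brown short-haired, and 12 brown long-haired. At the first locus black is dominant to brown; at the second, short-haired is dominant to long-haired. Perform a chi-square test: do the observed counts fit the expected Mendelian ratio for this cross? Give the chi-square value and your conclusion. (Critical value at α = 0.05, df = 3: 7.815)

A dihybrid F₂ with independent assortment and complete dominance at both loci gives a 9:3:3:1 phenotypic ratio.
The 9:3:3:1 ratio has 16 parts, so with N = 308 the expected counts are:
  black short-haired: 308 × 9/16 = 173.25
  black long-haired: 308 × 3/16 = 57.75
  brown short-haired: 308 × 3/16 = 57.75
  brown long-haired: 308 × 1/16 = 19.25
χ² = Σ (O − E)² / E
  black short-haired: (208 − 173.25)² / 173.25 = 6.9701
  black long-haired: (46 − 57.75)² / 57.75 = 2.3907
  brown short-haired: (42 − 57.75)² / 57.75 = 4.2955
  brown long-haired: (12 − 19.25)² / 19.25 = 2.7305
χ² = 6.9701 + 2.3907 + 4.2955 + 2.7305 = 16.3868 ≈ 16.387
Degrees of freedom = 4 − 1 = 3; critical value at α = 0.05 is 7.815.
Since 16.387 > 7.815, we reject the null hypothesis — the data do not fit the 9:3:3:1 ratio.

16.387; not consistent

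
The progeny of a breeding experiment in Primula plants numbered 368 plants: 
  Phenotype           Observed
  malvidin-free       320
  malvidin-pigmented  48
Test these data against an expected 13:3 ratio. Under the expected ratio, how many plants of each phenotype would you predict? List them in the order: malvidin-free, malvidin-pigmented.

299, 69

Under the 13:3 hypothesis (Σ ratio = 16, N = 368):
  malvidin-free: 368 × 13/16 = 299
  malvidin-pigmented: 368 × 3/16 = 69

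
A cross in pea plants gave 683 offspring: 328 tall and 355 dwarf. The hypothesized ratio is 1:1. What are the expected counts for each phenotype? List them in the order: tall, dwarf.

Expected counts for N = 683 under a 1:1 ratio (total parts = 2):
  tall: 683 × 1/2 = 341.5
  dwarf: 683 × 1/2 = 341.5

341.5, 341.5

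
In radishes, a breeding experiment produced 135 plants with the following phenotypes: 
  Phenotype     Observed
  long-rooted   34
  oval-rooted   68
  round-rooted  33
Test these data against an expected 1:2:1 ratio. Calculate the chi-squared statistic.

The 1:2:1 ratio has 4 parts, so with N = 135 the expected counts are:
  long-rooted: 135 × 1/4 = 33.75
  oval-rooted: 135 × 2/4 = 67.5
  round-rooted: 135 × 1/4 = 33.75
χ² = Σ (O − E)² / E
  long-rooted: (34 − 33.75)² / 33.75 = 0.0019
  oval-rooted: (68 − 67.5)² / 67.5 = 0.0037
  round-rooted: (33 − 33.75)² / 33.75 = 0.0167
χ² = 0.0019 + 0.0037 + 0.0167 = 0.0223 ≈ 0.022

0.022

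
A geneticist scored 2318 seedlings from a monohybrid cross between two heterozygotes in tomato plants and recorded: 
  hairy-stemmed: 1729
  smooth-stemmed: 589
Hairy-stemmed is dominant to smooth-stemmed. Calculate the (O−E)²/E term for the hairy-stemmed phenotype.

For a monohybrid cross between heterozygotes with complete dominance, the expected phenotypic ratio is 3:1.
Under the 3:1 hypothesis (Σ ratio = 4, N = 2318):
  hairy-stemmed: 2318 × 3/4 = 1738.5
  smooth-stemmed: 2318 × 1/4 = 579.5
Contribution of hairy-stemmed: (1729 − 1738.5)² / 1738.5 = 0.0519

0.052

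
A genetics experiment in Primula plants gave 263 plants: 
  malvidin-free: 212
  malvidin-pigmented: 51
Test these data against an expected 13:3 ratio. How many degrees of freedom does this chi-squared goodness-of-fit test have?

1

A goodness-of-fit test with 2 phenotype classes has df = 2 − 1 = 1.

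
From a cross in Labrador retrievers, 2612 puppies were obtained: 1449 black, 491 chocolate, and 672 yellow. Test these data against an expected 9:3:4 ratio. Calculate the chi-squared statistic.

0.835

Total ratio parts = 16. Expected numbers out of 2612:
  black: 2612 × 9/16 = 1469.25
  chocolate: 2612 × 3/16 = 489.75
  yellow: 2612 × 4/16 = 653
χ² = Σ (O − E)² / E
  black: (1449 − 1469.25)² / 1469.25 = 0.2791
  chocolate: (491 − 489.75)² / 489.75 = 0.0032
  yellow: (672 − 653)² / 653 = 0.5528
χ² = 0.2791 + 0.0032 + 0.5528 = 0.8351 ≈ 0.835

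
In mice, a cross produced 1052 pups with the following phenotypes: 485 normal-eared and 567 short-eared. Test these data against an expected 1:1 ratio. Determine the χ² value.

The 1:1 ratio has 2 parts, so with N = 1052 the expected counts are:
  normal-eared: 1052 × 1/2 = 526
  short-eared: 1052 × 1/2 = 526
χ² = Σ (O − E)² / E
  normal-eared: (485 − 526)² / 526 = 3.1958
  short-eared: (567 − 526)² / 526 = 3.1958
χ² = 3.1958 + 3.1958 = 6.3916 ≈ 6.392

6.392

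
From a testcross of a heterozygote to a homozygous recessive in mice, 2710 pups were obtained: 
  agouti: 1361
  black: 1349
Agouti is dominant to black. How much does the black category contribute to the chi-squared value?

A testcross of a heterozygote (Aa × aa) gives a 1:1 phenotypic ratio.
Expected counts for N = 2710 under a 1:1 ratio (total parts = 2):
  agouti: 2710 × 1/2 = 1355
  black: 2710 × 1/2 = 1355
Contribution of black: (1349 − 1355)² / 1355 = 0.0266

0.027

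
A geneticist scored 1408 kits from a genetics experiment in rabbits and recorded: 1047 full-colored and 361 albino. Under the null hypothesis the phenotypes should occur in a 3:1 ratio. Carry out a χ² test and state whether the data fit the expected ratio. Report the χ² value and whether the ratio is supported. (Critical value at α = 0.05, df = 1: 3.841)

The 3:1 ratio has 4 parts, so with N = 1408 the expected counts are:
  full-colored: 1408 × 3/4 = 1056
  albino: 1408 × 1/4 = 352
χ² = Σ (O − E)² / E
  full-colored: (1047 − 1056)² / 1056 = 0.0767
  albino: (361 − 352)² / 352 = 0.2301
χ² = 0.0767 + 0.2301 = 0.3068 ≈ 0.307
Degrees of freedom = 2 − 1 = 1; critical value at α = 0.05 is 3.841.
Since 0.307 < 3.841, we fail to reject the null hypothesis — the data are consistent with the 3:1 ratio.

0.307; consistent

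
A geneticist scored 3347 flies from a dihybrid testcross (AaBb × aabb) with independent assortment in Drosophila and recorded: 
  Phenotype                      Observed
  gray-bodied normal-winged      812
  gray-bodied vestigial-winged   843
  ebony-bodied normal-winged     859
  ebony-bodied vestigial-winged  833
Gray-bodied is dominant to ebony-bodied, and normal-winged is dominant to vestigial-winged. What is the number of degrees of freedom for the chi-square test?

3

A dihybrid testcross with independent assortment gives a 1:1:1:1 ratio.
A goodness-of-fit test with 4 phenotype classes has df = 4 − 1 = 3.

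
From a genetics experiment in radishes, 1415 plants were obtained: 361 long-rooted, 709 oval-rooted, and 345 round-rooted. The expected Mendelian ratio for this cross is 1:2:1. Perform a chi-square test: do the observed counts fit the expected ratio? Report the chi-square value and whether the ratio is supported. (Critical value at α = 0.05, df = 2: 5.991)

Expected counts for N = 1415 under a 1:2:1 ratio (total parts = 4):
  long-rooted: 1415 × 1/4 = 353.75
  oval-rooted: 1415 × 2/4 = 707.5
  round-rooted: 1415 × 1/4 = 353.75
χ² = Σ (O − E)² / E
  long-rooted: (361 − 353.75)² / 353.75 = 0.1486
  oval-rooted: (709 − 707.5)² / 707.5 = 0.0032
  round-rooted: (345 − 353.75)² / 353.75 = 0.2164
χ² = 0.1486 + 0.0032 + 0.2164 = 0.3682 ≈ 0.368
Degrees of freedom = 3 − 1 = 2; critical value at α = 0.05 is 5.991.
Since 0.368 < 5.991, we fail to reject the null hypothesis — the data are consistent with the 1:2:1 ratio.

0.368; consistent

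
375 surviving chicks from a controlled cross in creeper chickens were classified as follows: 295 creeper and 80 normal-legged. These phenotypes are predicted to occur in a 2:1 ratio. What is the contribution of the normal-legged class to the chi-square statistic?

16.200

Expected counts for N = 375 under a 2:1 ratio (total parts = 3):
  creeper: 375 × 2/3 = 250
  normal-legged: 375 × 1/3 = 125
Contribution of normal-legged: (80 − 125)² / 125 = 16.2000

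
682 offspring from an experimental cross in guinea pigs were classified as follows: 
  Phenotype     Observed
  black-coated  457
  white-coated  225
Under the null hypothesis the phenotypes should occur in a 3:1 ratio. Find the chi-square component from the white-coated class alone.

The 3:1 ratio has 4 parts, so with N = 682 the expected counts are:
  black-coated: 682 × 3/4 = 511.5
  white-coated: 682 × 1/4 = 170.5
Contribution of white-coated: (225 − 170.5)² / 170.5 = 17.4208

17.421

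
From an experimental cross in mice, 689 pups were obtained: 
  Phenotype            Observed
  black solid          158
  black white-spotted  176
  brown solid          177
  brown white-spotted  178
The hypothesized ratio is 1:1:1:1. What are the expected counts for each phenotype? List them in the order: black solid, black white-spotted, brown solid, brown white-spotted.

Total ratio parts = 4. Expected numbers out of 689:
  black solid: 689 × 1/4 = 172.25
  black white-spotted: 689 × 1/4 = 172.25
  brown solid: 689 × 1/4 = 172.25
  brown white-spotted: 689 × 1/4 = 172.25

172.25, 172.25, 172.25, 172.25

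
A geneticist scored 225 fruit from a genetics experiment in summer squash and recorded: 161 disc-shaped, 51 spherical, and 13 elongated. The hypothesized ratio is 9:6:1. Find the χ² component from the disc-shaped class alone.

9.370

The 9:6:1 ratio has 16 parts, so with N = 225 the expected counts are:
  disc-shaped: 225 × 9/16 = 126.5625
  spherical: 225 × 6/16 = 84.375
  elongated: 225 × 1/16 = 14.0625
Contribution of disc-shaped: (161 − 126.5625)² / 126.5625 = 9.3704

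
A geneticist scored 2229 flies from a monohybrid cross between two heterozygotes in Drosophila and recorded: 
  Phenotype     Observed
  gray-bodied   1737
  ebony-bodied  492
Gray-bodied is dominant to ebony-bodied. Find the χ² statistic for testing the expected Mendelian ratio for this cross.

For a monohybrid cross between heterozygotes with complete dominance, the expected phenotypic ratio is 3:1.
Under the 3:1 hypothesis (Σ ratio = 4, N = 2229):
  gray-bodied: 2229 × 3/4 = 1671.75
  ebony-bodied: 2229 × 1/4 = 557.25
χ² = Σ (O − E)² / E
  gray-bodied: (1737 − 1671.75)² / 1671.75 = 2.5468
  ebony-bodied: (492 − 557.25)² / 557.25 = 7.6403
χ² = 2.5468 + 7.6403 = 10.1871 ≈ 10.187

10.187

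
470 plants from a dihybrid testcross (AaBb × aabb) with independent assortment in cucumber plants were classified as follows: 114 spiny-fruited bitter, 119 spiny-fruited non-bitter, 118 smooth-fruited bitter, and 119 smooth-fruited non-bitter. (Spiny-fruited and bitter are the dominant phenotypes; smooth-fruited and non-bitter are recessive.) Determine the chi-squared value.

0.145

A dihybrid testcross with independent assortment gives a 1:1:1:1 ratio.
Expected counts for N = 470 under a 1:1:1:1 ratio (total parts = 4):
  spiny-fruited bitter: 470 × 1/4 = 117.5
  spiny-fruited non-bitter: 470 × 1/4 = 117.5
  smooth-fruited bitter: 470 × 1/4 = 117.5
  smooth-fruited non-bitter: 470 × 1/4 = 117.5
χ² = Σ (O − E)² / E
  spiny-fruited bitter: (114 − 117.5)² / 117.5 = 0.1043
  spiny-fruited non-bitter: (119 − 117.5)² / 117.5 = 0.0191
  smooth-fruited bitter: (118 − 117.5)² / 117.5 = 0.0021
  smooth-fruited non-bitter: (119 − 117.5)² / 117.5 = 0.0191
χ² = 0.1043 + 0.0191 + 0.0021 + 0.0191 = 0.1446 ≈ 0.145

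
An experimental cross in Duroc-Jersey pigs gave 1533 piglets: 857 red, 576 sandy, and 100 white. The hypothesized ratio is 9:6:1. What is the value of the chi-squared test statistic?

0.218

Under the 9:6:1 hypothesis (Σ ratio = 16, N = 1533):
  red: 1533 × 9/16 = 862.3125
  sandy: 1533 × 6/16 = 574.875
  white: 1533 × 1/16 = 95.8125
χ² = Σ (O − E)² / E
  red: (857 − 862.3125)² / 862.3125 = 0.0327
  sandy: (576 − 574.875)² / 574.875 = 0.0022
  white: (100 − 95.8125)² / 95.8125 = 0.1830
χ² = 0.0327 + 0.0022 + 0.1830 = 0.2179 ≈ 0.218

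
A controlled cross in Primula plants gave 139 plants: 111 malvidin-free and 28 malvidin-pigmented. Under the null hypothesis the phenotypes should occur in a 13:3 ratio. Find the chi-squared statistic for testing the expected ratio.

0.177

Under the 13:3 hypothesis (Σ ratio = 16, N = 139):
  malvidin-free: 139 × 13/16 = 112.9375
  malvidin-pigmented: 139 × 3/16 = 26.0625
χ² = Σ (O − E)² / E
  malvidin-free: (111 − 112.9375)² / 112.9375 = 0.0332
  malvidin-pigmented: (28 − 26.0625)² / 26.0625 = 0.1440
χ² = 0.0332 + 0.1440 = 0.1772 ≈ 0.177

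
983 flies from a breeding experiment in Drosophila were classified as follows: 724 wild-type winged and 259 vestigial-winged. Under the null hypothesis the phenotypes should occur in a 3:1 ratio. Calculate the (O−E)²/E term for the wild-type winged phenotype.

0.238

Under the 3:1 hypothesis (Σ ratio = 4, N = 983):
  wild-type winged: 983 × 3/4 = 737.25
  vestigial-winged: 983 × 1/4 = 245.75
Contribution of wild-type winged: (724 − 737.25)² / 737.25 = 0.2381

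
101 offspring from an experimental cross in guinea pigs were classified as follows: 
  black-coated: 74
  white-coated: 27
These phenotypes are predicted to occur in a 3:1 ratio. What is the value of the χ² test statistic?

0.162

Total ratio parts = 4. Expected numbers out of 101:
  black-coated: 101 × 3/4 = 75.75
  white-coated: 101 × 1/4 = 25.25
χ² = Σ (O − E)² / E
  black-coated: (74 − 75.75)² / 75.75 = 0.0404
  white-coated: (27 − 25.25)² / 25.25 = 0.1213
χ² = 0.0404 + 0.1213 = 0.1617 ≈ 0.162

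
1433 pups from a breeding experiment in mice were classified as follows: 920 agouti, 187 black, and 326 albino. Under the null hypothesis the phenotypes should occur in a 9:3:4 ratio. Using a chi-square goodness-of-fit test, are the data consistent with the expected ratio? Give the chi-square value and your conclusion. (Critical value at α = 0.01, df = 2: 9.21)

The 9:3:4 ratio has 16 parts, so with N = 1433 the expected counts are:
  agouti: 1433 × 9/16 = 806.0625
  black: 1433 × 3/16 = 268.6875
  albino: 1433 × 4/16 = 358.25
χ² = Σ (O − E)² / E
  agouti: (920 − 806.0625)² / 806.0625 = 16.1051
  black: (187 − 268.6875)² / 268.6875 = 24.8350
  albino: (326 − 358.25)² / 358.25 = 2.9032
χ² = 16.1051 + 24.8350 + 2.9032 = 43.8433 ≈ 43.843
Degrees of freedom = 3 − 1 = 2; critical value at α = 0.01 is 9.21.
Since 43.843 > 9.21, we reject the null hypothesis — the data do not fit the 9:3:4 ratio.

43.843; not consistent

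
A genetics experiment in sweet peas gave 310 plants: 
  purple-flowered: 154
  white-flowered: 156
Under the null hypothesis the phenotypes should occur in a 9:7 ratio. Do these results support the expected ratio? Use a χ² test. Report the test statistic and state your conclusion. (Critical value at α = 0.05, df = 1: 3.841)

Expected counts for N = 310 under a 9:7 ratio (total parts = 16):
  purple-flowered: 310 × 9/16 = 174.375
  white-flowered: 310 × 7/16 = 135.625
χ² = Σ (O − E)² / E
  purple-flowered: (154 − 174.375)² / 174.375 = 2.3807
  white-flowered: (156 − 135.625)² / 135.625 = 3.0609
χ² = 2.3807 + 3.0609 = 5.4416 ≈ 5.442
Degrees of freedom = 2 − 1 = 1; critical value at α = 0.05 is 3.841.
Since 5.442 > 3.841, we reject the null hypothesis — the data do not fit the 9:7 ratio.

5.442; not consistent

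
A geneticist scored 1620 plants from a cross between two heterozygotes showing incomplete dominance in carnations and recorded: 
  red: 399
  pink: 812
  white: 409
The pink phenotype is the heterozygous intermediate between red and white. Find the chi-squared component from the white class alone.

0.040

With incomplete dominance, a heterozygote × heterozygote cross gives a 1:2:1 phenotypic ratio.
The 1:2:1 ratio has 4 parts, so with N = 1620 the expected counts are:
  red: 1620 × 1/4 = 405
  pink: 1620 × 2/4 = 810
  white: 1620 × 1/4 = 405
Contribution of white: (409 − 405)² / 405 = 0.0395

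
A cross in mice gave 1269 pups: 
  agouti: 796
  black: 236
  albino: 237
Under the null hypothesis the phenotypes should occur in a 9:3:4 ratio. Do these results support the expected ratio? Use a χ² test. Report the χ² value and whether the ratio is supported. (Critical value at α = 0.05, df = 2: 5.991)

The 9:3:4 ratio has 16 parts, so with N = 1269 the expected counts are:
  agouti: 1269 × 9/16 = 713.8125
  black: 1269 × 3/16 = 237.9375
  albino: 1269 × 4/16 = 317.25
χ² = Σ (O − E)² / E
  agouti: (796 − 713.8125)² / 713.8125 = 9.4630
  black: (236 − 237.9375)² / 237.9375 = 0.0158
  albino: (237 − 317.25)² / 317.25 = 20.2996
χ² = 9.4630 + 0.0158 + 20.2996 = 29.7784 ≈ 29.778
Degrees of freedom = 3 − 1 = 2; critical value at α = 0.05 is 5.991.
Since 29.778 > 5.991, we reject the null hypothesis — the data do not fit the 9:3:4 ratio.

29.778; not consistent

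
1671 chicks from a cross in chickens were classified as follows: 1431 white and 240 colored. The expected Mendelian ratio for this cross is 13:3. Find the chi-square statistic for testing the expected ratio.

21.113

Expected counts for N = 1671 under a 13:3 ratio (total parts = 16):
  white: 1671 × 13/16 = 1357.6875
  colored: 1671 × 3/16 = 313.3125
χ² = Σ (O − E)² / E
  white: (1431 − 1357.6875)² / 1357.6875 = 3.9587
  colored: (240 − 313.3125)² / 313.3125 = 17.1545
χ² = 3.9587 + 17.1545 = 21.1132 ≈ 21.113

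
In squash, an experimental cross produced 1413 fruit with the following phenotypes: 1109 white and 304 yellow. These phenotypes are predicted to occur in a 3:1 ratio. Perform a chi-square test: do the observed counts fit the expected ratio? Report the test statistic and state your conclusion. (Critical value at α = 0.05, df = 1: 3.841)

The 3:1 ratio has 4 parts, so with N = 1413 the expected counts are:
  white: 1413 × 3/4 = 1059.75
  yellow: 1413 × 1/4 = 353.25
χ² = Σ (O − E)² / E
  white: (1109 − 1059.75)² / 1059.75 = 2.2888
  yellow: (304 − 353.25)² / 353.25 = 6.8664
χ² = 2.2888 + 6.8664 = 9.1552 ≈ 9.155
Degrees of freedom = 2 − 1 = 1; critical value at α = 0.05 is 3.841.
Since 9.155 > 3.841, we reject the null hypothesis — the data do not fit the 3:1 ratio.

9.155; not consistent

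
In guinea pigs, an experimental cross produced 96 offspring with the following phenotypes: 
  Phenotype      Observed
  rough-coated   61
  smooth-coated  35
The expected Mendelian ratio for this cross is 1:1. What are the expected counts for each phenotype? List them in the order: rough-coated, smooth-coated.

48, 48

Expected counts for N = 96 under a 1:1 ratio (total parts = 2):
  rough-coated: 96 × 1/2 = 48
  smooth-coated: 96 × 1/2 = 48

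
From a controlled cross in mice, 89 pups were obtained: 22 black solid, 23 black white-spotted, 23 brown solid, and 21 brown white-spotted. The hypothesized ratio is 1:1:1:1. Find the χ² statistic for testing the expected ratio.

0.124

Under the 1:1:1:1 hypothesis (Σ ratio = 4, N = 89):
  black solid: 89 × 1/4 = 22.25
  black white-spotted: 89 × 1/4 = 22.25
  brown solid: 89 × 1/4 = 22.25
  brown white-spotted: 89 × 1/4 = 22.25
χ² = Σ (O − E)² / E
  black solid: (22 − 22.25)² / 22.25 = 0.0028
  black white-spotted: (23 − 22.25)² / 22.25 = 0.0253
  brown solid: (23 − 22.25)² / 22.25 = 0.0253
  brown white-spotted: (21 − 22.25)² / 22.25 = 0.0702
χ² = 0.0028 + 0.0253 + 0.0253 + 0.0702 = 0.1236 ≈ 0.124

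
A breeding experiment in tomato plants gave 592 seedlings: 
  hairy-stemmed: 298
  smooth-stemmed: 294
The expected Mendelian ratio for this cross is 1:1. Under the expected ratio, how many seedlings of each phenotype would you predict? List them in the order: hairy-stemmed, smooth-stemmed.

The 1:1 ratio has 2 parts, so with N = 592 the expected counts are:
  hairy-stemmed: 592 × 1/2 = 296
  smooth-stemmed: 592 × 1/2 = 296

296, 296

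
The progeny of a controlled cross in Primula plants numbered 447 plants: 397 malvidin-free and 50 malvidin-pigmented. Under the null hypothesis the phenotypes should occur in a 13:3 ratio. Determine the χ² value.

16.789

The 13:3 ratio has 16 parts, so with N = 447 the expected counts are:
  malvidin-free: 447 × 13/16 = 363.1875
  malvidin-pigmented: 447 × 3/16 = 83.8125
χ² = Σ (O − E)² / E
  malvidin-free: (397 − 363.1875)² / 363.1875 = 3.1479
  malvidin-pigmented: (50 − 83.8125)² / 83.8125 = 13.6410
χ² = 3.1479 + 13.6410 = 16.7889 ≈ 16.789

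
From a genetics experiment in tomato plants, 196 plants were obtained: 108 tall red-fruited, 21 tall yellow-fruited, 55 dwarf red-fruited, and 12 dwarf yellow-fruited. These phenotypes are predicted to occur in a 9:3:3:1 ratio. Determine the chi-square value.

Expected counts for N = 196 under a 9:3:3:1 ratio (total parts = 16):
  tall red-fruited: 196 × 9/16 = 110.25
  tall yellow-fruited: 196 × 3/16 = 36.75
  dwarf red-fruited: 196 × 3/16 = 36.75
  dwarf yellow-fruited: 196 × 1/16 = 12.25
χ² = Σ (O − E)² / E
  tall red-fruited: (108 − 110.25)² / 110.25 = 0.0459
  tall yellow-fruited: (21 − 36.75)² / 36.75 = 6.7500
  dwarf red-fruited: (55 − 36.75)² / 36.75 = 9.0629
  dwarf yellow-fruited: (12 − 12.25)² / 12.25 = 0.0051
χ² = 0.0459 + 6.7500 + 9.0629 + 0.0051 = 15.8639 ≈ 15.864

15.864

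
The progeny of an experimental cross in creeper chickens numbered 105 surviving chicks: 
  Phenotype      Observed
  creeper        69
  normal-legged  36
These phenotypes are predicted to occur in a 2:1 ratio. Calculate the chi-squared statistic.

0.043

Total ratio parts = 3. Expected numbers out of 105:
  creeper: 105 × 2/3 = 70
  normal-legged: 105 × 1/3 = 35
χ² = Σ (O − E)² / E
  creeper: (69 − 70)² / 70 = 0.0143
  normal-legged: (36 − 35)² / 35 = 0.0286
χ² = 0.0143 + 0.0286 = 0.0429 ≈ 0.043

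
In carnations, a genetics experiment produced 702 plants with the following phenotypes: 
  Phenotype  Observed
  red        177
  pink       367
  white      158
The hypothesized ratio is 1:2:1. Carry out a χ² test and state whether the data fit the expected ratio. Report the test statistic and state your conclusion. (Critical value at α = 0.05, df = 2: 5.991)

Expected counts for N = 702 under a 1:2:1 ratio (total parts = 4):
  red: 702 × 1/4 = 175.5
  pink: 702 × 2/4 = 351
  white: 702 × 1/4 = 175.5
χ² = Σ (O − E)² / E
  red: (177 − 175.5)² / 175.5 = 0.0128
  pink: (367 − 351)² / 351 = 0.7293
  white: (158 − 175.5)² / 175.5 = 1.7450
χ² = 0.0128 + 0.7293 + 1.7450 = 2.4871 ≈ 2.487
Degrees of freedom = 3 − 1 = 2; critical value at α = 0.05 is 5.991.
Since 2.487 < 5.991, we fail to reject the null hypothesis — the data are consistent with the 1:2:1 ratio.

2.487; consistent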